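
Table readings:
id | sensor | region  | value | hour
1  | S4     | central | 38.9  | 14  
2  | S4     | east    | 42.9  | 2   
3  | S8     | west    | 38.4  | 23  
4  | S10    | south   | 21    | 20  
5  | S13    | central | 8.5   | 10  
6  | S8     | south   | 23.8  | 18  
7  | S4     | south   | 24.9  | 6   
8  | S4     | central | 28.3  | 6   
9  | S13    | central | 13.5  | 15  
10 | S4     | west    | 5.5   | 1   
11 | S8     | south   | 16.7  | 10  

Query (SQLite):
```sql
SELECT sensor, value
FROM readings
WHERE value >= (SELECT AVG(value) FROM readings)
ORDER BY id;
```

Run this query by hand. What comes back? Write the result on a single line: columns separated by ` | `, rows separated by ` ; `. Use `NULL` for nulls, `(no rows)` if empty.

S4 | 38.9 ; S4 | 42.9 ; S8 | 38.4 ; S4 | 24.9 ; S4 | 28.3

Scalar subquery: AVG(value) over all readings rows = 23.854545 (≈; comparison uses full precision).
Keep rows where value >= that value.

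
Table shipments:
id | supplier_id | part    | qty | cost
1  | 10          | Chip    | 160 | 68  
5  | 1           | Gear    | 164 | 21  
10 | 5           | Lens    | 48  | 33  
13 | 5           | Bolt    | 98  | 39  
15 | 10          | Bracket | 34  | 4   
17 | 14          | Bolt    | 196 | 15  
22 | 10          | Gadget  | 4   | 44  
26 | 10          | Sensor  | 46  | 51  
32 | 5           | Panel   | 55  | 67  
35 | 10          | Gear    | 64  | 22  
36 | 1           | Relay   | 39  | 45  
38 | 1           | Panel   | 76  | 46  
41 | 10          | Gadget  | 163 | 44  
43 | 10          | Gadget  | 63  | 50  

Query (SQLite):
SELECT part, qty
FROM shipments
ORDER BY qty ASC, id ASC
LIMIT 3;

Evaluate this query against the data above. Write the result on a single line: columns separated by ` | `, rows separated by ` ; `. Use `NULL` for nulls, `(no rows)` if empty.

Sort by qty asc, tiebreak id asc: (4, id=22), (34, id=15), (39, id=36), (46, id=26), (48, id=10), (55, id=32) …. Take first 3.

Gadget | 4 ; Bracket | 34 ; Relay | 39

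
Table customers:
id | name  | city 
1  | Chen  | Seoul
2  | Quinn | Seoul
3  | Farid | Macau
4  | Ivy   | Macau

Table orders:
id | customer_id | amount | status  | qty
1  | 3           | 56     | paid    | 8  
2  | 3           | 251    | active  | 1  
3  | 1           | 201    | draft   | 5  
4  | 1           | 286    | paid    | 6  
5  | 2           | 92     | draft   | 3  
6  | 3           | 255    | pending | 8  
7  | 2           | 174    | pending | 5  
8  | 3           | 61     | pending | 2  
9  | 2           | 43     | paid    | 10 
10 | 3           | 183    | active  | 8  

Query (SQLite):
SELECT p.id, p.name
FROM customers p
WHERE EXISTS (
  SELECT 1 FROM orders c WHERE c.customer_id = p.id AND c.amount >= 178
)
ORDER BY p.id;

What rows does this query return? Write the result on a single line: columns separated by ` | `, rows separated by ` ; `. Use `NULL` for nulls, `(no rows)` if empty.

For each customers row, check whether any orders with matching customer_id has amount >= 178.
Keep rows where that is true.

1 | Chen ; 3 | Farid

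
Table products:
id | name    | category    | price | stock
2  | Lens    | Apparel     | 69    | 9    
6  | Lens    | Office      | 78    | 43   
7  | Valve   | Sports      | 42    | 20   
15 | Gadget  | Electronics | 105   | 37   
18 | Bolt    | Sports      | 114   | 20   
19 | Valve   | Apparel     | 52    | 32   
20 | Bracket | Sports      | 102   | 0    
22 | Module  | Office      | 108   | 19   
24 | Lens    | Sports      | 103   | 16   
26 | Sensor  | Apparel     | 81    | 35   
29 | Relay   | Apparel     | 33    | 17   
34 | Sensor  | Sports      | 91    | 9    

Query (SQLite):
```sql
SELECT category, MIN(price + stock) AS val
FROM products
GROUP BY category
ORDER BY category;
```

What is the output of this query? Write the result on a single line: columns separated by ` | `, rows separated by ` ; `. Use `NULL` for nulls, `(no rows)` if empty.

For each row compute price + stock.
Group by category; take MIN of the expression per group.
  Apparel: ids {2, 19, 26, 29} → MIN(price + stock)=50
  Electronics: ids {15} → MIN(price + stock)=142
  Office: ids {6, 22} → MIN(price + stock)=121
  Sports: ids {7, 18, 20, 24, 34} → MIN(price + stock)=62

Apparel | 50 ; Electronics | 142 ; Office | 121 ; Sports | 62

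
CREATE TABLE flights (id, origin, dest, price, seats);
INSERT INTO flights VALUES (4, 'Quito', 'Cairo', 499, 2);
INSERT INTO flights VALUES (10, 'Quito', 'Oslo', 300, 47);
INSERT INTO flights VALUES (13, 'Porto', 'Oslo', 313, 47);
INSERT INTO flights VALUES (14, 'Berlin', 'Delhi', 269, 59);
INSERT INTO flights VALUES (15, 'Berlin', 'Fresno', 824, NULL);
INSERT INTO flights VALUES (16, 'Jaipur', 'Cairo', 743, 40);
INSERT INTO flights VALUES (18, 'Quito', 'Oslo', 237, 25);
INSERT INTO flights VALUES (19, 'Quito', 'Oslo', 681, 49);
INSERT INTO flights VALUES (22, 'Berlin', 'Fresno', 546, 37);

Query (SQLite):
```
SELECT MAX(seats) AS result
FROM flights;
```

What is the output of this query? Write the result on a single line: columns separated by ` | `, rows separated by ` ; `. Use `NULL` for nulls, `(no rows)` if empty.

All seats values: [2, 47, 47, 59, NULL, 40, 25, 49, 37].
MAX of non-NULL values = 59.

59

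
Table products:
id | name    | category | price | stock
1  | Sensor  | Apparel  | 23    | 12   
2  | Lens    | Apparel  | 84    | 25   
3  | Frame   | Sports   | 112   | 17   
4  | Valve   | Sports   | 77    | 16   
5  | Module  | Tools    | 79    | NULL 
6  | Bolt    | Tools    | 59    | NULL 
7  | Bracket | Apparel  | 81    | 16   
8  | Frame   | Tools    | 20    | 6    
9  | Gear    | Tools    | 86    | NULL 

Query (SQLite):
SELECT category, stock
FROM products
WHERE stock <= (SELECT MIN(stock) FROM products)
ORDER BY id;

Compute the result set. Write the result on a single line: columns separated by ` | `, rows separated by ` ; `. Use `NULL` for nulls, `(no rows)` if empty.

Scalar subquery: MIN(stock) over all products rows = 6.
Keep rows where stock <= that value.

Tools | 6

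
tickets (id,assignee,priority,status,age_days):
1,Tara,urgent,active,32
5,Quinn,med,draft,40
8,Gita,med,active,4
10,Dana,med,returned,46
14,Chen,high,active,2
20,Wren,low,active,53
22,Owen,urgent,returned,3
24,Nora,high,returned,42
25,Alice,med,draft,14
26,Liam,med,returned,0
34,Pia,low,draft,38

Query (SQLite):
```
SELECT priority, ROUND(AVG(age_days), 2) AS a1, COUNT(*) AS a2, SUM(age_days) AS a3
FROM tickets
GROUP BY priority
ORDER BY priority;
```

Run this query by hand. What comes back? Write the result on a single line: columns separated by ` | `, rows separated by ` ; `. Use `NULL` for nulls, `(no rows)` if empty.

high | 22 | 2 | 44 ; low | 45.5 | 2 | 91 ; med | 20.8 | 5 | 104 ; urgent | 17.5 | 2 | 35

Group tickets by priority.
Per group compute: ROUND(AVG(age_days), 2), COUNT(*), SUM(age_days).
  high: ids {14, 24} → ROUND(AVG(age_days), 2)=22, COUNT(*)=2, SUM(age_days)=44
  low: ids {20, 34} → ROUND(AVG(age_days), 2)=45.5, COUNT(*)=2, SUM(age_days)=91
  med: ids {5, 8, 10, 25, 26} → ROUND(AVG(age_days), 2)=20.8, COUNT(*)=5, SUM(age_days)=104
  urgent: ids {1, 22} → ROUND(AVG(age_days), 2)=17.5, COUNT(*)=2, SUM(age_days)=35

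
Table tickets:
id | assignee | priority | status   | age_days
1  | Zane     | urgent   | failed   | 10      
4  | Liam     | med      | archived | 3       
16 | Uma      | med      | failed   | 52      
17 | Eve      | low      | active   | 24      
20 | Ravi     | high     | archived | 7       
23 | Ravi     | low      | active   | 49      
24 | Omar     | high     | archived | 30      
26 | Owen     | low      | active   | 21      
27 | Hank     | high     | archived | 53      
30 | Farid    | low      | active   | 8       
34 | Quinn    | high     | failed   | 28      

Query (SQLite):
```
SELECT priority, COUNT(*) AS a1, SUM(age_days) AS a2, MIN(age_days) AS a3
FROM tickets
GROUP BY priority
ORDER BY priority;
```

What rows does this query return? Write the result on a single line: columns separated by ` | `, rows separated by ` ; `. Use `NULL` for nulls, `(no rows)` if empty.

high | 4 | 118 | 7 ; low | 4 | 102 | 8 ; med | 2 | 55 | 3 ; urgent | 1 | 10 | 10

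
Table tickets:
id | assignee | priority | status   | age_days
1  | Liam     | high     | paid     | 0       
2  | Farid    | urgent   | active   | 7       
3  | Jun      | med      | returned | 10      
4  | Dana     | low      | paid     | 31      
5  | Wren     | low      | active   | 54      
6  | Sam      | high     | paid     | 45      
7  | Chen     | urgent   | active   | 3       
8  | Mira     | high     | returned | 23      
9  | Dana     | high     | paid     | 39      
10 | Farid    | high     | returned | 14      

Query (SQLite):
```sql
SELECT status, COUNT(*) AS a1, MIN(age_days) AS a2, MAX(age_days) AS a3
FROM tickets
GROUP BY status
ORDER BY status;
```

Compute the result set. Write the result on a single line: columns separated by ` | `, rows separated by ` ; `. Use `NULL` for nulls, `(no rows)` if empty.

active | 3 | 3 | 54 ; paid | 4 | 0 | 45 ; returned | 3 | 10 | 23

Group tickets by status.
Per group compute: COUNT(*), MIN(age_days), MAX(age_days).
  active: ids {2, 5, 7} → COUNT(*)=3, MIN(age_days)=3, MAX(age_days)=54
  paid: ids {1, 4, 6, 9} → COUNT(*)=4, MIN(age_days)=0, MAX(age_days)=45
  returned: ids {3, 8, 10} → COUNT(*)=3, MIN(age_days)=10, MAX(age_days)=23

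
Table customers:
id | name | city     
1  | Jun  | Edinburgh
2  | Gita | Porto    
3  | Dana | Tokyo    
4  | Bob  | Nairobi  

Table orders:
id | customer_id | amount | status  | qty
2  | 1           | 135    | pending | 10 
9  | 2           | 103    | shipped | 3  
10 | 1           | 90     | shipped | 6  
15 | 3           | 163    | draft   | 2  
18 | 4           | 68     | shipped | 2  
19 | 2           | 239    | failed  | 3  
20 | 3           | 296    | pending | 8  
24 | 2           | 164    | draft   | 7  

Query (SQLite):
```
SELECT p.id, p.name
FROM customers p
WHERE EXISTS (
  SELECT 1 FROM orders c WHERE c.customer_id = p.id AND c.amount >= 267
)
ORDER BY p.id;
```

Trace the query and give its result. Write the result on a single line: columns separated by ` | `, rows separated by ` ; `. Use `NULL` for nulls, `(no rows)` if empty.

3 | Dana

For each customers row, check whether any orders with matching customer_id has amount >= 267.
Keep rows where that is true.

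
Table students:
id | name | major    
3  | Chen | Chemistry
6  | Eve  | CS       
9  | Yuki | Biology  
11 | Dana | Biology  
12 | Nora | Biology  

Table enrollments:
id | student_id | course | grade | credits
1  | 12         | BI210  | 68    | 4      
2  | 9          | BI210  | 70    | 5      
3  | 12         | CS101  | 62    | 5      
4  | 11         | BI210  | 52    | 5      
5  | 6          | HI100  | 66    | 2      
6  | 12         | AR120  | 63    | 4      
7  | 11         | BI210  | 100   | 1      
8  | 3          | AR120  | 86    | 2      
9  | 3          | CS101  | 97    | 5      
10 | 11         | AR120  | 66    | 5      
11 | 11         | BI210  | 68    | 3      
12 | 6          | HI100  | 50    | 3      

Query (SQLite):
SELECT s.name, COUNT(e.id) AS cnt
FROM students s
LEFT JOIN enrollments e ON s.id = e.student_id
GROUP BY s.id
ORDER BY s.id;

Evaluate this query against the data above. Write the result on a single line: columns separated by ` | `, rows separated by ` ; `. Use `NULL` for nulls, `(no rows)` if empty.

Chen | 2 ; Eve | 2 ; Yuki | 1 ; Dana | 4 ; Nora | 3

LEFT JOIN keeps every students row; unmatched ones get NULL for enrollments columns.
Group by students.id and compute COUNT(e.id). COUNT(col) of an all-NULL group is 0.
  3: ids {8, 9} → COUNT(e.id)=2
  6: ids {5, 12} → COUNT(e.id)=2
  9: ids {2} → COUNT(e.id)=1
  11: ids {4, 7, 10, 11} → COUNT(e.id)=4
  12: ids {1, 3, 6} → COUNT(e.id)=3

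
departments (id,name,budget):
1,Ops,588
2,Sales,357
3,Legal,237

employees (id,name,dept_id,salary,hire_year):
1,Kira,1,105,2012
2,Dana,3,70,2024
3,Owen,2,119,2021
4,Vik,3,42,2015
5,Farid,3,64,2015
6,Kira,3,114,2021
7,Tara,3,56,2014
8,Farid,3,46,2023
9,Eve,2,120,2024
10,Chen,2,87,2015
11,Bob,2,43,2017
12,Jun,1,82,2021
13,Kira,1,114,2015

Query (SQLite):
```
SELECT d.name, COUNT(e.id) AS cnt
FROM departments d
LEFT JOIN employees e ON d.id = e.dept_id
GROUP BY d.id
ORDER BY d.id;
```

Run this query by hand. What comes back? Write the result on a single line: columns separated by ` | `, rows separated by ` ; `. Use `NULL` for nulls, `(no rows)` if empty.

Ops | 3 ; Sales | 4 ; Legal | 6

LEFT JOIN keeps every departments row; unmatched ones get NULL for employees columns.
Group by departments.id and compute COUNT(e.id). COUNT(col) of an all-NULL group is 0.
  1: ids {1, 12, 13} → COUNT(e.id)=3
  2: ids {3, 9, 10, 11} → COUNT(e.id)=4
  3: ids {2, 4, 5, 6, 7, 8} → COUNT(e.id)=6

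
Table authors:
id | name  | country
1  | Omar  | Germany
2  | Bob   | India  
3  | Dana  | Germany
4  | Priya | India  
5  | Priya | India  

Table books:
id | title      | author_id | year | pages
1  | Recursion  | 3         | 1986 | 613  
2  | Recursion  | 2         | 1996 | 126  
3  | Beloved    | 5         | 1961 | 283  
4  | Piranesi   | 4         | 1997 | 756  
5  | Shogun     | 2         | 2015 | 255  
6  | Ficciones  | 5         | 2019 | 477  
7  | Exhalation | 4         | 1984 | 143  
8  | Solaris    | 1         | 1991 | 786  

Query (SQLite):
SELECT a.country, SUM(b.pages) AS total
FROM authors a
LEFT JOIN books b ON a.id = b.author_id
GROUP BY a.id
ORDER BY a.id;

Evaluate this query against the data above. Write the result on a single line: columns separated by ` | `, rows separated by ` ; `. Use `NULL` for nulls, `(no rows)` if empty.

LEFT JOIN keeps every authors row; unmatched ones get NULL for books columns.
Group by authors.id and compute SUM(b.pages). SUM over an all-NULL group is NULL.
  1: ids {8} → SUM(b.pages)=786
  2: ids {2, 5} → SUM(b.pages)=381
  3: ids {1} → SUM(b.pages)=613
  4: ids {4, 7} → SUM(b.pages)=899
  5: ids {3, 6} → SUM(b.pages)=760

Germany | 786 ; India | 381 ; Germany | 613 ; India | 899 ; India | 760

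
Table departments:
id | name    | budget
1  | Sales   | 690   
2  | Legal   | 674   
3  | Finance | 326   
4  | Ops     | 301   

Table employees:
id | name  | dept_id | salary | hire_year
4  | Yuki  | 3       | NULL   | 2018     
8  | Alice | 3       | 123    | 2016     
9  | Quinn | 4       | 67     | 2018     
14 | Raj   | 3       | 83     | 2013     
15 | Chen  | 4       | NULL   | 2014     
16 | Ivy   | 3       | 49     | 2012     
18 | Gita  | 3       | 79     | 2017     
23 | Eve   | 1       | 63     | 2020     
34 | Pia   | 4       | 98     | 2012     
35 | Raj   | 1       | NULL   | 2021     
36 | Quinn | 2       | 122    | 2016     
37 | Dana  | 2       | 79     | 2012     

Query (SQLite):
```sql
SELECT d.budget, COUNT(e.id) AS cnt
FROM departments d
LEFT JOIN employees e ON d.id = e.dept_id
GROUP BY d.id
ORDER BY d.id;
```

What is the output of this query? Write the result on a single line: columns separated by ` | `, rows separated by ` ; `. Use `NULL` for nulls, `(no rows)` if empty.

690 | 2 ; 674 | 2 ; 326 | 5 ; 301 | 3

LEFT JOIN keeps every departments row; unmatched ones get NULL for employees columns.
Group by departments.id and compute COUNT(e.id). COUNT(col) of an all-NULL group is 0.
  1: ids {23, 35} → COUNT(e.id)=2
  2: ids {36, 37} → COUNT(e.id)=2
  3: ids {4, 8, 14, 16, 18} → COUNT(e.id)=5
  4: ids {9, 15, 34} → COUNT(e.id)=3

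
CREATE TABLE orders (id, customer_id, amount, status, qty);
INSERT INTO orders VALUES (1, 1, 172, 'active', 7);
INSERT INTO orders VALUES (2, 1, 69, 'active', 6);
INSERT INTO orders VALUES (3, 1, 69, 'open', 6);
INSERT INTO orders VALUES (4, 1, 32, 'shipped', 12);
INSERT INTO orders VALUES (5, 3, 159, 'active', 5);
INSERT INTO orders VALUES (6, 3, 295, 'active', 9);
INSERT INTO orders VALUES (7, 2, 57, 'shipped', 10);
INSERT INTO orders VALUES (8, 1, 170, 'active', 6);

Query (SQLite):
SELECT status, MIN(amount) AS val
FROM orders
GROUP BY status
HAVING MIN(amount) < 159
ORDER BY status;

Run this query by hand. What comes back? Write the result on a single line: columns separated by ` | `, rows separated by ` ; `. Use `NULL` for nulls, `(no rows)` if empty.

Partition orders by status; compute MIN(amount) within each group.
HAVING: keep groups where MIN(amount) < 159.
  active: ids {1, 2, 5, 6, 8} → MIN(amount)=69
  open: ids {3} → MIN(amount)=69
  shipped: ids {4, 7} → MIN(amount)=32

active | 69 ; open | 69 ; shipped | 32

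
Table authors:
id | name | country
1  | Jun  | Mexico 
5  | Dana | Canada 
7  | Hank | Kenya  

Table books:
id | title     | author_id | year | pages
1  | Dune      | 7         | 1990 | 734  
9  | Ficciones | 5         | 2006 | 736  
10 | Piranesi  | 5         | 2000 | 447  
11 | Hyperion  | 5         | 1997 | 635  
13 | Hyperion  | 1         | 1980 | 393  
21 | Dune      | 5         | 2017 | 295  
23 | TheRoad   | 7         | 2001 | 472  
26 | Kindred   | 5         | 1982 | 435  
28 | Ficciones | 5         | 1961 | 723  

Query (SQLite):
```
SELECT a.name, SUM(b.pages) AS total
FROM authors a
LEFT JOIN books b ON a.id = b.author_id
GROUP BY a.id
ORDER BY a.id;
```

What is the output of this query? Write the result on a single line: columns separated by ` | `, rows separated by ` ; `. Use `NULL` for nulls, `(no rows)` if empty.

LEFT JOIN keeps every authors row; unmatched ones get NULL for books columns.
Group by authors.id and compute SUM(b.pages). SUM over an all-NULL group is NULL.
  1: ids {13} → SUM(b.pages)=393
  5: ids {9, 10, 11, 21, 26, 28} → SUM(b.pages)=3271
  7: ids {1, 23} → SUM(b.pages)=1206

Jun | 393 ; Dana | 3271 ; Hank | 1206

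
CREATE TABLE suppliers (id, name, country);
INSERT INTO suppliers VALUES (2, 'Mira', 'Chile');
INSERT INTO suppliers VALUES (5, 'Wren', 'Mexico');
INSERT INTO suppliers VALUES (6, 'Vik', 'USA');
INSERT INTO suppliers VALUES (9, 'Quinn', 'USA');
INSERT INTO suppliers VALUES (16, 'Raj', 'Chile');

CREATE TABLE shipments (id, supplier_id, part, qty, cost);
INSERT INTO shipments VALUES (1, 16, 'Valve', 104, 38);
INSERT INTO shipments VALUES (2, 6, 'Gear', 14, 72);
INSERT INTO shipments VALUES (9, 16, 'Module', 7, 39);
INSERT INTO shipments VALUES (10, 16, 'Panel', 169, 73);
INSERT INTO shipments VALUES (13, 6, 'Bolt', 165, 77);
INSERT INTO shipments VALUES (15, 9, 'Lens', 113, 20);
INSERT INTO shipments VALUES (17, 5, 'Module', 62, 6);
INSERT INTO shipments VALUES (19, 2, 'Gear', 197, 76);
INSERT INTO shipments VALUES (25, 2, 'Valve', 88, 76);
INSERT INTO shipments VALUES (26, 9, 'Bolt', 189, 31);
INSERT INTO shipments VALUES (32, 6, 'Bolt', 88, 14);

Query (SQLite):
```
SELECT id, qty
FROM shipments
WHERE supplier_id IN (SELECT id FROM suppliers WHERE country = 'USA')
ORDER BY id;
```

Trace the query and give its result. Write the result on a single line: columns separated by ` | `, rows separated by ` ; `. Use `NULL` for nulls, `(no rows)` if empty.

2 | 14 ; 13 | 165 ; 15 | 113 ; 26 | 189 ; 32 | 88

Inner query: suppliers.id where country = 'USA'.
Outer: keep shipments rows whose supplier_id is in that set.
Inner query → {6, 9}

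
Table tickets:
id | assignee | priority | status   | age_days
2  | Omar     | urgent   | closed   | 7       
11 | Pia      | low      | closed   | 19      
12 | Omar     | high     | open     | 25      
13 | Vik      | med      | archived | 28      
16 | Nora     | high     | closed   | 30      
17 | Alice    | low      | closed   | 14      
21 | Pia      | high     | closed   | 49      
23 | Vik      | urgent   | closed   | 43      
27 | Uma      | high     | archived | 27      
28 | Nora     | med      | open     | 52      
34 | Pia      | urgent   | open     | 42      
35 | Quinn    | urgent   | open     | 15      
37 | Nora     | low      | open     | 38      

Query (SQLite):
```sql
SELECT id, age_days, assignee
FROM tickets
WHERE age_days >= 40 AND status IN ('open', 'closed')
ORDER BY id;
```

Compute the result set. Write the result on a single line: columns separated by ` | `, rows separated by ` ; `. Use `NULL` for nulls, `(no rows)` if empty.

21 | 49 | Pia ; 23 | 43 | Vik ; 28 | 52 | Nora ; 34 | 42 | Pia

age_days >= 40: ids {21, 23, 28, 34}
status IN ('open', 'closed'): ids {2, 11, 12, 16, 17, 21, 23, 28, 34, 35, 37}
Combine with AND.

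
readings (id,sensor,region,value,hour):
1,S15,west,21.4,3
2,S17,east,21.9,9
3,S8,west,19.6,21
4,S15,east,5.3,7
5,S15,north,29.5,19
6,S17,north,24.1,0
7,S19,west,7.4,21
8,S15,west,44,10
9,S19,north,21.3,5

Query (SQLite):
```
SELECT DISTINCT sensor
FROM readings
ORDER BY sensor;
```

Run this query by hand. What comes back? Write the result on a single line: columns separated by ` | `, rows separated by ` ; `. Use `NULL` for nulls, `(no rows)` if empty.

Collect distinct sensor values from readings.

S15 ; S17 ; S19 ; S8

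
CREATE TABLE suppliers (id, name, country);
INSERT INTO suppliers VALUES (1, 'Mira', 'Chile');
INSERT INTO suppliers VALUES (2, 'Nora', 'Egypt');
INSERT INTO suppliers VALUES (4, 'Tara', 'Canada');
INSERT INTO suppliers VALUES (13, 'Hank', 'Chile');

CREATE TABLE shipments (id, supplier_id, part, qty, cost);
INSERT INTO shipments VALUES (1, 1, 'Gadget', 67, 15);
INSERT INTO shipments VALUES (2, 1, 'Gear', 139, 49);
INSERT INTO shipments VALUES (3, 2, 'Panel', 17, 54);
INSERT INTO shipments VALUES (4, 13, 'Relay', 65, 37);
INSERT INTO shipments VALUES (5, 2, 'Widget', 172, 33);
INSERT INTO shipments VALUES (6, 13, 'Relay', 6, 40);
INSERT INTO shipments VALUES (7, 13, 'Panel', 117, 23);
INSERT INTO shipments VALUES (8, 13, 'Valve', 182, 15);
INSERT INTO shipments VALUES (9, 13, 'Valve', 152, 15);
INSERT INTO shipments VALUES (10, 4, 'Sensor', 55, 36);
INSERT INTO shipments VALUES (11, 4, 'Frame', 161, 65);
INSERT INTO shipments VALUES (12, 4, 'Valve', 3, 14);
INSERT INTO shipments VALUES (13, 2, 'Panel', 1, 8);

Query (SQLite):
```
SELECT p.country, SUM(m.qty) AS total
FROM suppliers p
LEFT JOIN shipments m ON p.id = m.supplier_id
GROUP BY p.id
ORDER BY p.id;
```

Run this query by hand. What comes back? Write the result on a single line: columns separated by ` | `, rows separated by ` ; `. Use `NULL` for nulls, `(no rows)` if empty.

Chile | 206 ; Egypt | 190 ; Canada | 219 ; Chile | 522

LEFT JOIN keeps every suppliers row; unmatched ones get NULL for shipments columns.
Group by suppliers.id and compute SUM(m.qty). SUM over an all-NULL group is NULL.
  1: ids {1, 2} → SUM(m.qty)=206
  2: ids {3, 5, 13} → SUM(m.qty)=190
  4: ids {10, 11, 12} → SUM(m.qty)=219
  13: ids {4, 6, 7, 8, 9} → SUM(m.qty)=522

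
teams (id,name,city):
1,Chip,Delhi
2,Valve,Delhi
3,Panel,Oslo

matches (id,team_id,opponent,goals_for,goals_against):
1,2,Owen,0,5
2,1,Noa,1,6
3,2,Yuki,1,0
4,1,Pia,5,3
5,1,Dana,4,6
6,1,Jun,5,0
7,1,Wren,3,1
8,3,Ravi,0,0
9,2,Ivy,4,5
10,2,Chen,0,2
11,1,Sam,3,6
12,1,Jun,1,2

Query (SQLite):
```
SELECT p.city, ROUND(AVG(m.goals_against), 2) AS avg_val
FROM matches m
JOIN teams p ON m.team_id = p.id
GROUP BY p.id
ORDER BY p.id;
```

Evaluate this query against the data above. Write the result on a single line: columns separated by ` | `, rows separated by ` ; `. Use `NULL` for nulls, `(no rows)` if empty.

Delhi | 3.43 ; Delhi | 3 ; Oslo | 0

Join each matches row to its teams via team_id.
Group joined rows by teams.id; compute ROUND(AVG(m.goals_against), 2) per group.
  1: ids {2, 4, 5, 6, 7, 11, 12} → ROUND(AVG(m.goals_against), 2)=3.43
  2: ids {1, 3, 9, 10} → ROUND(AVG(m.goals_against), 2)=3
  3: ids {8} → ROUND(AVG(m.goals_against), 2)=0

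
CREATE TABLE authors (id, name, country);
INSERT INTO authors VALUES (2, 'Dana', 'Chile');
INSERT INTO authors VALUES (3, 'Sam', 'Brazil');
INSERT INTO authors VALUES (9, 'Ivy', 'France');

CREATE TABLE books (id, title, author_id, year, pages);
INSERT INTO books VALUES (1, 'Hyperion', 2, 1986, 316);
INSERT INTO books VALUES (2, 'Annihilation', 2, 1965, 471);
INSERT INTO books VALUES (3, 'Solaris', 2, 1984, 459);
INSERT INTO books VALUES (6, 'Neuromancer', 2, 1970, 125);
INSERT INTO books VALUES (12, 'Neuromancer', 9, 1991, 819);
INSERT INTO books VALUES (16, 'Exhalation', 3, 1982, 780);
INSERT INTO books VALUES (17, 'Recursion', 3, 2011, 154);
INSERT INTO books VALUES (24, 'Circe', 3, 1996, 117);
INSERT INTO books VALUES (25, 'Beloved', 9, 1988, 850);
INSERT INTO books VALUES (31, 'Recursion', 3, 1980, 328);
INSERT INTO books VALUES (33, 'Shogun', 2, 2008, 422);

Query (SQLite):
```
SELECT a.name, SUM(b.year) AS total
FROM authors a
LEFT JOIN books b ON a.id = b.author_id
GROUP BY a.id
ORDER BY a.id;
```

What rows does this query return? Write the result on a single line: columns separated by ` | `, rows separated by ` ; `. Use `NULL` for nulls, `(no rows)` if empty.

LEFT JOIN keeps every authors row; unmatched ones get NULL for books columns.
Group by authors.id and compute SUM(b.year). SUM over an all-NULL group is NULL.
  2: ids {1, 2, 3, 6, 33} → SUM(b.year)=9913
  3: ids {16, 17, 24, 31} → SUM(b.year)=7969
  9: ids {12, 25} → SUM(b.year)=3979

Dana | 9913 ; Sam | 7969 ; Ivy | 3979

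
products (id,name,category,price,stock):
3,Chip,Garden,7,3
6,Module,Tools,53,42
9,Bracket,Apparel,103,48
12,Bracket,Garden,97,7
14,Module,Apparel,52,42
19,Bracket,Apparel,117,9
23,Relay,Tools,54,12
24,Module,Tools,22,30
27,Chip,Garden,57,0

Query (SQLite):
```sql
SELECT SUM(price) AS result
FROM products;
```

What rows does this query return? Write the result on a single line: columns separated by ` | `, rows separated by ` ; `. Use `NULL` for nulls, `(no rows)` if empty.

562

All price values: [7, 53, 103, 97, 52, 117, 54, 22, 57].
SUM of non-NULL values = 562.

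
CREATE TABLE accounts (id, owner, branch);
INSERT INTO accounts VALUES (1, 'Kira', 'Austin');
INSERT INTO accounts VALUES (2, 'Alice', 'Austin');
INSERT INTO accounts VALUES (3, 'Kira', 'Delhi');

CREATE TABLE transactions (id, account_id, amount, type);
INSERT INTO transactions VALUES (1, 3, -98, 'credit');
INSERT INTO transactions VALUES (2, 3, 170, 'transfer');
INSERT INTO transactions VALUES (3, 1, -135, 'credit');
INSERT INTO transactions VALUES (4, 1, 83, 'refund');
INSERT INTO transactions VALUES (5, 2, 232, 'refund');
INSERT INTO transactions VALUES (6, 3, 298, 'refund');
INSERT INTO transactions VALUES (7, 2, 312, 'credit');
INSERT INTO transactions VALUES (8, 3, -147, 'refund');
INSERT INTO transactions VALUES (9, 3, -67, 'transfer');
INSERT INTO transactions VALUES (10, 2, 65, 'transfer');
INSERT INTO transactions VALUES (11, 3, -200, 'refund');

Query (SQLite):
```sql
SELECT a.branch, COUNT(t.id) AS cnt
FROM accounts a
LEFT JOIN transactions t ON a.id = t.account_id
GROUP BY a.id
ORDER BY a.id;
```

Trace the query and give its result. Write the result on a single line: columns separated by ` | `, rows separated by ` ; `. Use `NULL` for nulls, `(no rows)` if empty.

Austin | 2 ; Austin | 3 ; Delhi | 6

LEFT JOIN keeps every accounts row; unmatched ones get NULL for transactions columns.
Group by accounts.id and compute COUNT(t.id). COUNT(col) of an all-NULL group is 0.
  1: ids {3, 4} → COUNT(t.id)=2
  2: ids {5, 7, 10} → COUNT(t.id)=3
  3: ids {1, 2, 6, 8, 9, 11} → COUNT(t.id)=6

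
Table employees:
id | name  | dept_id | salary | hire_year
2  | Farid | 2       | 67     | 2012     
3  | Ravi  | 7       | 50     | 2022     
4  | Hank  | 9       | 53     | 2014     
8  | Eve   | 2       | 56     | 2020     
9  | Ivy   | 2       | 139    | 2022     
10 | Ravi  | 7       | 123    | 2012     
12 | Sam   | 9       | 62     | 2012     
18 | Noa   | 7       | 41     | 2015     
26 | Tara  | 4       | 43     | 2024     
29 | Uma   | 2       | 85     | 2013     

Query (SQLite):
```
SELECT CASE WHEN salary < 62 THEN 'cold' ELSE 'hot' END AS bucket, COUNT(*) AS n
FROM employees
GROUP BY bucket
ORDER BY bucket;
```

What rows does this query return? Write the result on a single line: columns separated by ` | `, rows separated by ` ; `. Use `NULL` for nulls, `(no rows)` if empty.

cold | 5 ; hot | 5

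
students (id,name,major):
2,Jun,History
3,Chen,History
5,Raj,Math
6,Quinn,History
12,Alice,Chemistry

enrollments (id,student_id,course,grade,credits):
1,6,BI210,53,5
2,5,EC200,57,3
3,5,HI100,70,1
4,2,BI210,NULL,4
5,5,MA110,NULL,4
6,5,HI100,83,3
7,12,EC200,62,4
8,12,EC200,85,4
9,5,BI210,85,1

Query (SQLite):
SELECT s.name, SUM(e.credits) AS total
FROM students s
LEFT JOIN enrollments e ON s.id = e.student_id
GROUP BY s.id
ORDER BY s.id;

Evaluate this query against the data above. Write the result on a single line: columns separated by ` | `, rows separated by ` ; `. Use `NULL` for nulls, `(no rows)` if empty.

LEFT JOIN keeps every students row; unmatched ones get NULL for enrollments columns.
Group by students.id and compute SUM(e.credits). SUM over an all-NULL group is NULL.
  2: ids {4} → SUM(e.credits)=4
  3: ids {—} → SUM(e.credits)=NULL
  5: ids {2, 3, 5, 6, 9} → SUM(e.credits)=12
  6: ids {1} → SUM(e.credits)=5
  12: ids {7, 8} → SUM(e.credits)=8

Jun | 4 ; Chen | NULL ; Raj | 12 ; Quinn | 5 ; Alice | 8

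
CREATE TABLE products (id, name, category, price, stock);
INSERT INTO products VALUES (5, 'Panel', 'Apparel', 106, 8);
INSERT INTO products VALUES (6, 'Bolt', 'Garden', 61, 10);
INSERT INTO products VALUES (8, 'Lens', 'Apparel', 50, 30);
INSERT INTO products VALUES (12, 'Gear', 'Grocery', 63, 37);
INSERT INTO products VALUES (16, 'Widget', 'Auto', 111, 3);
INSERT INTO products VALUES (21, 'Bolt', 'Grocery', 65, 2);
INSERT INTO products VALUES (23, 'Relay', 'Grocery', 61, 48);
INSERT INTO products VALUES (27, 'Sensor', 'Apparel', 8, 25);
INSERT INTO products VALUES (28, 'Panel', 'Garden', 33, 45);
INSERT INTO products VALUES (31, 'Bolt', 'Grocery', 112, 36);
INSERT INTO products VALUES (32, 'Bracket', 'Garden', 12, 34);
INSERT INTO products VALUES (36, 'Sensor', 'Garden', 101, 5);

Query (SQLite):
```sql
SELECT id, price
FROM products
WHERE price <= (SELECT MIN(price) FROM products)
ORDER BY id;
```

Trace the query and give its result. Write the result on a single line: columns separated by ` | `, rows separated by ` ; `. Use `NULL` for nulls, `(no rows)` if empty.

27 | 8

Scalar subquery: MIN(price) over all products rows = 8.
Keep rows where price <= that value.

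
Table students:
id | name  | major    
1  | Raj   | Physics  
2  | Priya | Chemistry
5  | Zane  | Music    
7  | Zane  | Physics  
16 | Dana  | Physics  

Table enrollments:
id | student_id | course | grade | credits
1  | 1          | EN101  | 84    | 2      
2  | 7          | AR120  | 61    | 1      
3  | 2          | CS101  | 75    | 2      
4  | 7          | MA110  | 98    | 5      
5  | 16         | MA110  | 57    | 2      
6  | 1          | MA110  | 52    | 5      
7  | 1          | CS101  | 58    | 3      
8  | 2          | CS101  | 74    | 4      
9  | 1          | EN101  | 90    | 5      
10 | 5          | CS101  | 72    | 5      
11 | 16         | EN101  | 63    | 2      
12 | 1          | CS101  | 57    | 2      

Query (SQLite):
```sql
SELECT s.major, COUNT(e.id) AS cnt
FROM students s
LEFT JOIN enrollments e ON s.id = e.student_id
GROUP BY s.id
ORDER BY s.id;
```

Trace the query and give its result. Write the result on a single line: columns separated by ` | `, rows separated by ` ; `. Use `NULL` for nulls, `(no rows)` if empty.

Physics | 5 ; Chemistry | 2 ; Music | 1 ; Physics | 2 ; Physics | 2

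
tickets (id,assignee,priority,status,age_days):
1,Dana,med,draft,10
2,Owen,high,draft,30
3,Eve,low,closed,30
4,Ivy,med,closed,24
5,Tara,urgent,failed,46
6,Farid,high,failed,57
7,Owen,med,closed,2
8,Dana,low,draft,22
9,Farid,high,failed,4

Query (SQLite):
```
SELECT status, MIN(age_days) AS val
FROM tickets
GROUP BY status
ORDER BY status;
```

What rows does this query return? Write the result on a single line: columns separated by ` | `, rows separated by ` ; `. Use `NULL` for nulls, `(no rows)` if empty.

Partition tickets by status; compute MIN(age_days) within each group.
  closed: ids {3, 4, 7} → MIN(age_days)=2
  draft: ids {1, 2, 8} → MIN(age_days)=10
  failed: ids {5, 6, 9} → MIN(age_days)=4

closed | 2 ; draft | 10 ; failed | 4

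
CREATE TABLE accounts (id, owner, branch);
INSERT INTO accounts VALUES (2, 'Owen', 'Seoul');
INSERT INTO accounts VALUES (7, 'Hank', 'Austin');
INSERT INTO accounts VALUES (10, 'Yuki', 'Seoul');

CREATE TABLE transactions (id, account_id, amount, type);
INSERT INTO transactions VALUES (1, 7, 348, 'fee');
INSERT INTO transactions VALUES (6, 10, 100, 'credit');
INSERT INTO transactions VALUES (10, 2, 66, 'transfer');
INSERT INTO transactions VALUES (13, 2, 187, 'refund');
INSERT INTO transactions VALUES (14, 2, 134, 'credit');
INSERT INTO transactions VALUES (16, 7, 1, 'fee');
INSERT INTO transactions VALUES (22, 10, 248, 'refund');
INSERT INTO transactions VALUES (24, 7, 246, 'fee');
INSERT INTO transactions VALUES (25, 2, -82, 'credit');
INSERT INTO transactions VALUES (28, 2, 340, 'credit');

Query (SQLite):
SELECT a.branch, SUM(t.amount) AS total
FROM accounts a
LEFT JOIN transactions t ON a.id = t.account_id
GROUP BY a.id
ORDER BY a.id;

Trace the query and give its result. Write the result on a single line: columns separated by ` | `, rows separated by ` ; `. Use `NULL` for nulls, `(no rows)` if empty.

Seoul | 645 ; Austin | 595 ; Seoul | 348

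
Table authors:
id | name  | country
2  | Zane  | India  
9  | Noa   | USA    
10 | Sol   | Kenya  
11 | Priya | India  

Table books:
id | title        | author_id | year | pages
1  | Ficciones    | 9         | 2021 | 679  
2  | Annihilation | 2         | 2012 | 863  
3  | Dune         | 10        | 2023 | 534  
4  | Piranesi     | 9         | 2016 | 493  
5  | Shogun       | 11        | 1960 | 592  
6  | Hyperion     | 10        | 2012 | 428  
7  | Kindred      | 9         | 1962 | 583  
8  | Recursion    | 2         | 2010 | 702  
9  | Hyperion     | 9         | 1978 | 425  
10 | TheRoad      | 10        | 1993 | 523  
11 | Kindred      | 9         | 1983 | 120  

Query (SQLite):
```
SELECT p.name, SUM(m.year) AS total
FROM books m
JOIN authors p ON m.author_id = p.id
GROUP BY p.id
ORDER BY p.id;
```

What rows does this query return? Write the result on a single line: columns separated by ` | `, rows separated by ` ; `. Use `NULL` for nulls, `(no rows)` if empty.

Join each books row to its authors via author_id.
Group joined rows by authors.id; compute SUM(m.year) per group.
  2: ids {2, 8} → SUM(m.year)=4022
  9: ids {1, 4, 7, 9, 11} → SUM(m.year)=9960
  10: ids {3, 6, 10} → SUM(m.year)=6028
  11: ids {5} → SUM(m.year)=1960

Zane | 4022 ; Noa | 9960 ; Sol | 6028 ; Priya | 1960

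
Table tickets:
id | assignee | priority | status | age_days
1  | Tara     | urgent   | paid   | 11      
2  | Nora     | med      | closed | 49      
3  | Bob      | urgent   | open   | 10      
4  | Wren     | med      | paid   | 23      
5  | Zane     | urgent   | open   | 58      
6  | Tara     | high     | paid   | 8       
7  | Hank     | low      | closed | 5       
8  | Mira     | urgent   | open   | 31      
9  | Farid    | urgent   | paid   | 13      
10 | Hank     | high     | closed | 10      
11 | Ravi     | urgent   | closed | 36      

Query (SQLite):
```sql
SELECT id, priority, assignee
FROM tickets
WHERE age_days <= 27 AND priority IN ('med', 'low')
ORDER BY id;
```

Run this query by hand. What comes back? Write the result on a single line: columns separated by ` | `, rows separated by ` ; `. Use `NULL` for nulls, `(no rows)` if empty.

age_days <= 27: ids {1, 3, 4, 6, 7, 9, 10}
priority IN ('med', 'low'): ids {2, 4, 7}
Combine with AND.

4 | med | Wren ; 7 | low | Hank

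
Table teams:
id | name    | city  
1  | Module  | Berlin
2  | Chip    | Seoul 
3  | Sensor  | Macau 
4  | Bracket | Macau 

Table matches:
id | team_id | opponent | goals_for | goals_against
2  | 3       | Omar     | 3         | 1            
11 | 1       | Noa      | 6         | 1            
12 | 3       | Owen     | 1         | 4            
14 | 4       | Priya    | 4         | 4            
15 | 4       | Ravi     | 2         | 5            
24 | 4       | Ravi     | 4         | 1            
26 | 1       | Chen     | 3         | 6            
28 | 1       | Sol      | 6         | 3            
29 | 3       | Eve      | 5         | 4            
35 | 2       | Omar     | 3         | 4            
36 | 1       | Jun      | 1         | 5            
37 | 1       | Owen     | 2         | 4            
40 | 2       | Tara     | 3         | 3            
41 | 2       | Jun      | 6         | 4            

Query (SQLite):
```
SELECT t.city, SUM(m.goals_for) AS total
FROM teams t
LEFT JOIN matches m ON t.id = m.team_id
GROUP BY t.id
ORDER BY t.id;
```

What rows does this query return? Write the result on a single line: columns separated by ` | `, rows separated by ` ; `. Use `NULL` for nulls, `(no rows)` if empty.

Berlin | 18 ; Seoul | 12 ; Macau | 9 ; Macau | 10

LEFT JOIN keeps every teams row; unmatched ones get NULL for matches columns.
Group by teams.id and compute SUM(m.goals_for). SUM over an all-NULL group is NULL.
  1: ids {11, 26, 28, 36, 37} → SUM(m.goals_for)=18
  2: ids {35, 40, 41} → SUM(m.goals_for)=12
  3: ids {2, 12, 29} → SUM(m.goals_for)=9
  4: ids {14, 15, 24} → SUM(m.goals_for)=10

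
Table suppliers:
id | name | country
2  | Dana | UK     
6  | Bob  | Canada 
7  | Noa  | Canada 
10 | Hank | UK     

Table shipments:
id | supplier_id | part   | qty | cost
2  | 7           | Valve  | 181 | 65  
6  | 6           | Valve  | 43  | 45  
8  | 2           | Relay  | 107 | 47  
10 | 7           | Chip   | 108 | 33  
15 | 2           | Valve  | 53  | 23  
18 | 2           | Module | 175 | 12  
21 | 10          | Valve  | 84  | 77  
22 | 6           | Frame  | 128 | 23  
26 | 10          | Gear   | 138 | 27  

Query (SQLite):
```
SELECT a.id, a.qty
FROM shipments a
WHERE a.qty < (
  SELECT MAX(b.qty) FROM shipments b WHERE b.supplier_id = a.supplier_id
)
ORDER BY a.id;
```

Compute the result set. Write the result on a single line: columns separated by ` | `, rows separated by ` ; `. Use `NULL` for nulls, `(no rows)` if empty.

6 | 43 ; 8 | 107 ; 10 | 108 ; 15 | 53 ; 21 | 84

For each shipments row a, compute MAX(qty) over rows sharing a.supplier_id.
Keep row a if a.qty < that per-group MAX.
  supplier_id=2: MAX(qty) = 175
  supplier_id=6: MAX(qty) = 128
  supplier_id=7: MAX(qty) = 181
  supplier_id=10: MAX(qty) = 138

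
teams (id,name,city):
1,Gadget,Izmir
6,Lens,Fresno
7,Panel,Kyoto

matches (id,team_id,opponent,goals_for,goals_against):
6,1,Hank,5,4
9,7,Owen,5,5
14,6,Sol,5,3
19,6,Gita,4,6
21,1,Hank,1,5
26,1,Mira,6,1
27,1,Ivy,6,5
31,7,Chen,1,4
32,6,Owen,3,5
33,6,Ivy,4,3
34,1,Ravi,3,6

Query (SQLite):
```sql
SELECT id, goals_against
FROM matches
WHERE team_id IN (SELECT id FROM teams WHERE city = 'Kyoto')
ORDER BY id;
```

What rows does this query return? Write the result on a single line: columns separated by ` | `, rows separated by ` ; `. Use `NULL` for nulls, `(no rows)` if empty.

Inner query: teams.id where city = 'Kyoto'.
Outer: keep matches rows whose team_id is in that set.
Inner query → {7}

9 | 5 ; 31 | 4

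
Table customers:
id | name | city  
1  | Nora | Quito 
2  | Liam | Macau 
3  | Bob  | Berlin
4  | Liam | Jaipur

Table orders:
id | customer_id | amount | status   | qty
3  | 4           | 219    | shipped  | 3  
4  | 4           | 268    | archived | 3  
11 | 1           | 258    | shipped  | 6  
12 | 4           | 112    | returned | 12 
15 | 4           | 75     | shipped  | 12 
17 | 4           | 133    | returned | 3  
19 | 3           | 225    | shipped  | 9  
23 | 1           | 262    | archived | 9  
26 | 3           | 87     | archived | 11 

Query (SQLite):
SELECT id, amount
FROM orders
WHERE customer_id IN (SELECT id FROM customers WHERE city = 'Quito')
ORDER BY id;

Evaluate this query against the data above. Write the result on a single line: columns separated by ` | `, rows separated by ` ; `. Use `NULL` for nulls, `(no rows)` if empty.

11 | 258 ; 23 | 262

Inner query: customers.id where city = 'Quito'.
Outer: keep orders rows whose customer_id is in that set.
Inner query → {1}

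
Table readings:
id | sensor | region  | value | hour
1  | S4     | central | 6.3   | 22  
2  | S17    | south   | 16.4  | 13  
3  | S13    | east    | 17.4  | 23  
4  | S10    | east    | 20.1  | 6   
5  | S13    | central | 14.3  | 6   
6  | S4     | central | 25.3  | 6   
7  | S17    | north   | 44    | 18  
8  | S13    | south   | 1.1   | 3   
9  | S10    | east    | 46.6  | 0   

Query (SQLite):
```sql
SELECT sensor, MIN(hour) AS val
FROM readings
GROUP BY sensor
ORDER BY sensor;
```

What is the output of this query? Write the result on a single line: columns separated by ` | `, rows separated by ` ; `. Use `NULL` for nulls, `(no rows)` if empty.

S10 | 0 ; S13 | 3 ; S17 | 13 ; S4 | 6

Partition readings by sensor; compute MIN(hour) within each group.
  S10: ids {4, 9} → MIN(hour)=0
  S13: ids {3, 5, 8} → MIN(hour)=3
  S17: ids {2, 7} → MIN(hour)=13
  S4: ids {1, 6} → MIN(hour)=6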